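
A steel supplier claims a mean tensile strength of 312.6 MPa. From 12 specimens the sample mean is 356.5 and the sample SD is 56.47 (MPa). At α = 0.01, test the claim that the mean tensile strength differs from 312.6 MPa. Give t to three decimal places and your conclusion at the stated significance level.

H0: μ = 312.6; H1: μ ≠ 312.6 (one-sample t-test, two-sided).
t = (x̄ − μ₀)/(s/√n) = (356.5 − 312.6)/(56.47/√12) = 2.693
df = n − 1 = 11
Two-sided p-value ≈ 0.0209
Since p ≈ 0.0209 > α = 0.01, fail to reject H0; the data do not provide sufficient evidence against H0.

t = 2.693; fail to reject H0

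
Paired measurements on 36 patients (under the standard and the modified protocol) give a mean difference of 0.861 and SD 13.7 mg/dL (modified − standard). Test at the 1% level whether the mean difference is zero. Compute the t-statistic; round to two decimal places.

H0: μ_d = 0; H1: μ_d ≠ 0 (paired t-test on the differences, two-sided).
t = d̄/(s_d/√n) = 0.861/(13.7/√36) = 0.38
df = n − 1 = 35
Two-sided p-value ≈ 0.7084
Since p ≈ 0.7084 > α = 0.01, fail to reject H0; the evidence is not statistically significant.

0.38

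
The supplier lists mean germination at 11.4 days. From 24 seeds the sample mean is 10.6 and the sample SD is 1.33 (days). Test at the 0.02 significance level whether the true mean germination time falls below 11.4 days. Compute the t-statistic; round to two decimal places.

H0: μ = 11.4; H1: μ < 11.4 (one-sample t-test, left-tailed).
t = (x̄ − μ₀)/(s/√n) = (10.6 − 11.4)/(1.33/√24) = -2.95
df = n − 1 = 23
p-value = P(T ≤ -2.95) ≈ 0.0036
Since p ≈ 0.0036 < α = 0.02, reject H0; the data support H1.

-2.95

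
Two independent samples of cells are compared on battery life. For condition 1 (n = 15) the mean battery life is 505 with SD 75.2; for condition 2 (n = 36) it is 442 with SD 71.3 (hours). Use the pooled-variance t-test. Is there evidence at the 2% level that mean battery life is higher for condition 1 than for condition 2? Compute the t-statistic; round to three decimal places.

Let group 1 = condition 1, group 2 = condition 2. H0: μ_1 = μ_2; H1: μ_1 > μ_2 (two-sample pooled-variance t-test, right-tailed).
s_p² = [(15−1)·75.2² + (36−1)·71.3²]/(15+36−2) = 5246.93
t = (505 − 442)/√[5246.93·(1/15 + 1/36)] = 2.830
df = n₁ + n₂ − 2 = 49
p-value = P(T ≥ 2.830) ≈ 0.003
Since p ≈ 0.003 < α = 0.02, reject H0; the evidence is statistically significant.

2.830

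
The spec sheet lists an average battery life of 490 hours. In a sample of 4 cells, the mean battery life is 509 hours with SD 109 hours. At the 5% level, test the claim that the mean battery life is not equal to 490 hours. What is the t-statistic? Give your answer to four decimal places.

H0: μ = 490; H1: μ ≠ 490 (one-sample t-test, two-sided).
t = (x̄ − μ₀)/(s/√n) = (509 − 490)/(109/√4) = 0.3486
df = n − 1 = 3
Two-sided p-value ≈ 0.750
Since p ≈ 0.750 > α = 0.05, fail to reject H0; the evidence is not statistically significant.

0.3486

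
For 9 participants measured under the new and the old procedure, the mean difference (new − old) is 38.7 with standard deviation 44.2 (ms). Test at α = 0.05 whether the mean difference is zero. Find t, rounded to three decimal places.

2.627

H0: μ_d = 0; H1: μ_d ≠ 0 (paired t-test on the differences, two-sided).
t = d̄/(s_d/√n) = 38.7/(44.2/√9) = 2.627
df = n − 1 = 8
Two-sided p-value ≈ 0.0303
Since p ≈ 0.0303 < α = 0.05, reject H0; the evidence is statistically significant.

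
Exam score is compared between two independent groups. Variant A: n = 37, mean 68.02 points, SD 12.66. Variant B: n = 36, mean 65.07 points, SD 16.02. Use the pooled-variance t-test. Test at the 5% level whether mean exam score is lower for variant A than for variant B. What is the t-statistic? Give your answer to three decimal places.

Let group 1 = variant A, group 2 = variant B. H0: μ_1 = μ_2; H1: μ_1 < μ_2 (two-sample pooled-variance t-test, left-tailed).
s_p² = [(37−1)·12.66² + (36−1)·16.02²]/(37+36−2) = 207.779
t = (68.02 − 65.07)/√[207.779·(1/37 + 1/36)] = 0.874
df = n₁ + n₂ − 2 = 71
p-value = P(T ≤ 0.874) ≈ 0.808
Since p ≈ 0.808 > α = 0.05, fail to reject H0; the evidence is not statistically significant.

0.874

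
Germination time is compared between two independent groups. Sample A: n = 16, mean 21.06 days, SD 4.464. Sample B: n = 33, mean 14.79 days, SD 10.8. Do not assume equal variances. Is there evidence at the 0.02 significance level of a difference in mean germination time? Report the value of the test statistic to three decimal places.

Let group 1 = sample A, group 2 = sample B. H0: μ_1 = μ_2; H1: μ_1 ≠ μ_2 (Welch's two-sample t-test, two-sided).
t = (x̄_1 − x̄_2)/√(s_1²/n_1 + s_2²/n_2) = (21.06 − 14.79)/√(4.464²/16 + 10.8²/33) = 2.868
Welch–Satterthwaite df ≈ 46.27
Two-sided p-value ≈ 0.006
Since p ≈ 0.006 < α = 0.02, reject H0; the data support H1.

2.868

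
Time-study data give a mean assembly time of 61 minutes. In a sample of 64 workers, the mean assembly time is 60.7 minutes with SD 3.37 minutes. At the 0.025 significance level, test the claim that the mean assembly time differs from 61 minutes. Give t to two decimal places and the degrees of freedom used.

t = -0.71, df = 63

H0: μ = 61; H1: μ ≠ 61 (one-sample t-test, two-sided).
t = (x̄ − μ₀)/(s/√n) = (60.7 − 61)/(3.37/√64) = -0.71
df = n − 1 = 63
Two-sided p-value ≈ 0.479
Since p ≈ 0.479 > α = 0.025, fail to reject H0; the evidence is not statistically significant.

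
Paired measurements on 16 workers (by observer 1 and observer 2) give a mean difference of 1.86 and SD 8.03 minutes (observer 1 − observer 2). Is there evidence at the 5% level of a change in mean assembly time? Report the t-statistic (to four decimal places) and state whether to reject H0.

t = 0.9265; fail to reject H0

H0: μ_d = 0; H1: μ_d ≠ 0 (paired t-test on the differences, two-sided).
t = d̄/(s_d/√n) = 1.86/(8.03/√16) = 0.9265
df = n − 1 = 15
Two-sided p-value ≈ 0.369
Since p ≈ 0.369 > α = 0.05, fail to reject H0; the data do not provide sufficient evidence against H0.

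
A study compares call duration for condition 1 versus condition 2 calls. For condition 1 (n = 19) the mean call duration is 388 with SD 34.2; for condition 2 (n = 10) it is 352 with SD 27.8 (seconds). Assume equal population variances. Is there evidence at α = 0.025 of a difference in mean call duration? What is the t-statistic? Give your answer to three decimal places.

2.861

Let group 1 = condition 1, group 2 = condition 2. H0: μ_1 = μ_2; H1: μ_1 ≠ μ_2 (two-sample pooled-variance t-test, two-sided).
s_p² = [(19−1)·34.2² + (10−1)·27.8²]/(19+10−2) = 1037.37
t = (388 − 352)/√[1037.37·(1/19 + 1/10)] = 2.861
df = n₁ + n₂ − 2 = 27
Two-sided p-value ≈ 0.008
Since p ≈ 0.008 < α = 0.025, reject H0; the data support H1.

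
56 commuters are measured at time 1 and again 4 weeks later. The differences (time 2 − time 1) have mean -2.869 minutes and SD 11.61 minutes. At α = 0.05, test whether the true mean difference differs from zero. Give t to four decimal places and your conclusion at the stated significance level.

t = -1.8492; fail to reject H0

H0: μ_d = 0; H1: μ_d ≠ 0 (paired t-test on the differences, two-sided).
t = d̄/(s_d/√n) = -2.869/(11.61/√56) = -1.8492
df = n − 1 = 55
Two-sided p-value ≈ 0.0698
Since p ≈ 0.0698 > α = 0.05, fail to reject H0; the evidence is not statistically significant.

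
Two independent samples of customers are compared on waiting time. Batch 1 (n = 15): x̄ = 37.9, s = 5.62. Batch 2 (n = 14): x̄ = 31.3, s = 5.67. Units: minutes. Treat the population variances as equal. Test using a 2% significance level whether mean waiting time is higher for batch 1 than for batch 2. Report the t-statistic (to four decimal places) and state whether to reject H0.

t = 3.1467; reject H0

Let group 1 = batch 1, group 2 = batch 2. H0: μ_1 = μ_2; H1: μ_1 > μ_2 (two-sample pooled-variance t-test, right-tailed).
s_p² = [(15−1)·5.62² + (14−1)·5.67²]/(15+14−2) = 31.8562
t = (37.9 − 31.3)/√[31.8562·(1/15 + 1/14)] = 3.1467
df = n₁ + n₂ − 2 = 27
p-value = P(T ≥ 3.1467) ≈ 0.002
Since p ≈ 0.002 < α = 0.02, reject H0; the data support H1.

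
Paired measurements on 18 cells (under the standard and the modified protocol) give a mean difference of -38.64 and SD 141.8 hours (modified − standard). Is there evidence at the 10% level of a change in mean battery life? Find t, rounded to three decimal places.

H0: μ_d = 0; H1: μ_d ≠ 0 (paired t-test on the differences, two-sided).
t = d̄/(s_d/√n) = -38.64/(141.8/√18) = -1.156
df = n − 1 = 17
Two-sided p-value ≈ 0.264
Since p ≈ 0.264 > α = 0.1, fail to reject H0; the data do not provide sufficient evidence against H0.

-1.156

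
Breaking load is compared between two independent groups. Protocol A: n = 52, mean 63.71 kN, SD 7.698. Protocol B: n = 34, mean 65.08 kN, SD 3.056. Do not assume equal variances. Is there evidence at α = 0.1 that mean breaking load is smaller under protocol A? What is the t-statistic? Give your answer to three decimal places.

-1.152

Let group 1 = protocol A, group 2 = protocol B. H0: μ_1 = μ_2; H1: μ_1 < μ_2 (Welch's two-sample t-test, left-tailed).
t = (x̄_1 − x̄_2)/√(s_1²/n_1 + s_2²/n_2) = (63.71 − 65.08)/√(7.698²/52 + 3.056²/34) = -1.152
Welch–Satterthwaite df ≈ 72.08
p-value = P(T ≤ -1.152) ≈ 0.127
Since p ≈ 0.127 > α = 0.1, fail to reject H0; the evidence is not statistically significant.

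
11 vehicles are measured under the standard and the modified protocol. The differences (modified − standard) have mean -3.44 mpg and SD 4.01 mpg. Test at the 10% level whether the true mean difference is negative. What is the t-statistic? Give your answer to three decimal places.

H0: μ_d = 0; H1: μ_d < 0 (paired t-test on the differences, left-tailed).
t = d̄/(s_d/√n) = -3.44/(4.01/√11) = -2.845
df = n − 1 = 10
p-value = P(T ≤ -2.845) ≈ 0.0087
Since p ≈ 0.0087 < α = 0.1, reject H0; the evidence is statistically significant.

-2.845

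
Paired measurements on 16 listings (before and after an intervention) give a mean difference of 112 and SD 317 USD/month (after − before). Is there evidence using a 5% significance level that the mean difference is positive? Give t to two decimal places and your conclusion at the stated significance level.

t = 1.41; fail to reject H0

H0: μ_d = 0; H1: μ_d > 0 (paired t-test on the differences, right-tailed).
t = d̄/(s_d/√n) = 112/(317/√16) = 1.41
df = n − 1 = 15
p-value = P(T ≥ 1.41) ≈ 0.089
Since p ≈ 0.089 > α = 0.05, fail to reject H0; the evidence is not statistically significant.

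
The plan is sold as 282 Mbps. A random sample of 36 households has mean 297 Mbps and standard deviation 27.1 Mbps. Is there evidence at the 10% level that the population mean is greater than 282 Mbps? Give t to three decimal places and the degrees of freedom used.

H0: μ = 282; H1: μ > 282 (one-sample t-test, right-tailed).
t = (x̄ − μ₀)/(s/√n) = (297 − 282)/(27.1/√36) = 3.321
df = n − 1 = 35
p-value = P(T ≥ 3.321) ≈ 0.001
Since p ≈ 0.001 < α = 0.1, reject H0; the data support H1.

t = 3.321, df = 35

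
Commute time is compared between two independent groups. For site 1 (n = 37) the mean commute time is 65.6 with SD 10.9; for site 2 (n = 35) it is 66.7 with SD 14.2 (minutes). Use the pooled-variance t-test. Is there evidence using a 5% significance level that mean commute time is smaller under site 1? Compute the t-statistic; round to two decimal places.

Let group 1 = site 1, group 2 = site 2. H0: μ_1 = μ_2; H1: μ_1 < μ_2 (two-sample pooled-variance t-test, left-tailed).
s_p² = [(37−1)·10.9² + (35−1)·14.2²]/(37+35−2) = 159.042
t = (65.6 − 66.7)/√[159.042·(1/37 + 1/35)] = -0.37
df = n₁ + n₂ − 2 = 70
p-value = P(T ≤ -0.37) ≈ 0.3563
Since p ≈ 0.3563 > α = 0.05, fail to reject H0; the evidence is not statistically significant.

-0.37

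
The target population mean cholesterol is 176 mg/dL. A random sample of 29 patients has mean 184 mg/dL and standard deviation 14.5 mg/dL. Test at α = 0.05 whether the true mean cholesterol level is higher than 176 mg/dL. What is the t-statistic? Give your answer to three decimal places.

2.971

H0: μ = 176; H1: μ > 176 (one-sample t-test, right-tailed).
t = (x̄ − μ₀)/(s/√n) = (184 − 176)/(14.5/√29) = 2.971
df = n − 1 = 28
p-value = P(T ≥ 2.971) ≈ 0.0030
Since p ≈ 0.0030 < α = 0.05, reject H0; the evidence is statistically significant.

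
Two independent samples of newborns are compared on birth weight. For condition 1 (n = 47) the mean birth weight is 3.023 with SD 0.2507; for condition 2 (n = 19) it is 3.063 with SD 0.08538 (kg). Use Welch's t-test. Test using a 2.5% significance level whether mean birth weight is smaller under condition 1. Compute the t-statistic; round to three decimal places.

Let group 1 = condition 1, group 2 = condition 2. H0: μ_1 = μ_2; H1: μ_1 < μ_2 (Welch's two-sample t-test, left-tailed).
t = (x̄_1 − x̄_2)/√(s_1²/n_1 + s_2²/n_2) = (3.023 − 3.063)/√(0.2507²/47 + 0.08538²/19) = -0.964
Welch–Satterthwaite df ≈ 62.94
p-value = P(T ≤ -0.964) ≈ 0.169
Since p ≈ 0.169 > α = 0.025, fail to reject H0; the evidence is not statistically significant.

-0.964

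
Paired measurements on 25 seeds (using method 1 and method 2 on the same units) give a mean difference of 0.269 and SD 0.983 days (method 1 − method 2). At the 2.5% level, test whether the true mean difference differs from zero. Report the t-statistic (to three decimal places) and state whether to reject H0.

H0: μ_d = 0; H1: μ_d ≠ 0 (paired t-test on the differences, two-sided).
t = d̄/(s_d/√n) = 0.269/(0.983/√25) = 1.368
df = n − 1 = 24
Two-sided p-value ≈ 0.1839
Since p ≈ 0.1839 > α = 0.025, fail to reject H0; the data do not provide sufficient evidence against H0.

t = 1.368; fail to reject H0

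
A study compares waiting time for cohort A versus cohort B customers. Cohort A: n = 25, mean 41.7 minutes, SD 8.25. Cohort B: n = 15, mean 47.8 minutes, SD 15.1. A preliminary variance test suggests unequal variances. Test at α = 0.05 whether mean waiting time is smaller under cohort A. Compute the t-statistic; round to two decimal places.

Let group 1 = cohort A, group 2 = cohort B. H0: μ_1 = μ_2; H1: μ_1 < μ_2 (Welch's two-sample t-test, left-tailed).
t = (x̄_1 − x̄_2)/√(s_1²/n_1 + s_2²/n_2) = (41.7 − 47.8)/√(8.25²/25 + 15.1²/15) = -1.44
Welch–Satterthwaite df ≈ 19.11
p-value = P(T ≤ -1.44) ≈ 0.0829
Since p ≈ 0.0829 > α = 0.05, fail to reject H0; the data do not provide sufficient evidence against H0.

-1.44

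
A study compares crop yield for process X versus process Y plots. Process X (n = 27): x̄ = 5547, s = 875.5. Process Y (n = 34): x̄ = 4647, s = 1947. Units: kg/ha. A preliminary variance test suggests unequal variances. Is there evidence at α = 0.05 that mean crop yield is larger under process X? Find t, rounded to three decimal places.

2.406

Let group 1 = process X, group 2 = process Y. H0: μ_1 = μ_2; H1: μ_1 > μ_2 (Welch's two-sample t-test, right-tailed).
t = (x̄_1 − x̄_2)/√(s_1²/n_1 + s_2²/n_2) = (5547 − 4647)/√(875.5²/27 + 1947²/34) = 2.406
Welch–Satterthwaite df ≈ 48.00
p-value = P(T ≥ 2.406) ≈ 0.010
Since p ≈ 0.010 < α = 0.05, reject H0; the evidence is statistically significant.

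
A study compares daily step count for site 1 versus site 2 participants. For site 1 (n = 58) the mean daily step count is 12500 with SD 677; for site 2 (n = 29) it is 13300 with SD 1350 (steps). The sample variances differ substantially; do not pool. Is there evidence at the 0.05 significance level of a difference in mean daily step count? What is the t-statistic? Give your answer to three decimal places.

-3.008

Let group 1 = site 1, group 2 = site 2. H0: μ_1 = μ_2; H1: μ_1 ≠ μ_2 (Welch's two-sample t-test, two-sided).
t = (x̄_1 − x̄_2)/√(s_1²/n_1 + s_2²/n_2) = (12500 − 13300)/√(677²/58 + 1350²/29) = -3.008
Welch–Satterthwaite df ≈ 35.21
Two-sided p-value ≈ 0.005
Since p ≈ 0.005 < α = 0.05, reject H0; the evidence is statistically significant.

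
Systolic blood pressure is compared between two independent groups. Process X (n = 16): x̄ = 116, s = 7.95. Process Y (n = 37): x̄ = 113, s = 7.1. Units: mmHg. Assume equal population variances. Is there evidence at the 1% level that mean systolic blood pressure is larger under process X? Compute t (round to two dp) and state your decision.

t = 1.36; fail to reject H0

Let group 1 = process X, group 2 = process Y. H0: μ_1 = μ_2; H1: μ_1 > μ_2 (two-sample pooled-variance t-test, right-tailed).
s_p² = [(16−1)·7.95² + (37−1)·7.1²]/(16+37−2) = 54.1725
t = (116 − 113)/√[54.1725·(1/16 + 1/37)] = 1.36
df = n₁ + n₂ − 2 = 51
p-value = P(T ≥ 1.36) ≈ 0.0896
Since p ≈ 0.0896 > α = 0.01, fail to reject H0; the data do not provide sufficient evidence against H0.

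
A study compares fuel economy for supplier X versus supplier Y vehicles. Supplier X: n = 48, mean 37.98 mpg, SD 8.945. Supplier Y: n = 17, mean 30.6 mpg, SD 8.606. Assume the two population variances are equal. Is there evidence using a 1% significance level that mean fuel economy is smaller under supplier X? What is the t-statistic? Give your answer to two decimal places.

2.95

Let group 1 = supplier X, group 2 = supplier Y. H0: μ_1 = μ_2; H1: μ_1 < μ_2 (two-sample pooled-variance t-test, left-tailed).
s_p² = [(48−1)·8.945² + (17−1)·8.606²]/(48+17−2) = 78.502
t = (37.98 − 30.6)/√[78.502·(1/48 + 1/17)] = 2.95
df = n₁ + n₂ − 2 = 63
p-value = P(T ≤ 2.95) ≈ 0.9978
Since p ≈ 0.9978 > α = 0.01, fail to reject H0; the data do not provide sufficient evidence against H0.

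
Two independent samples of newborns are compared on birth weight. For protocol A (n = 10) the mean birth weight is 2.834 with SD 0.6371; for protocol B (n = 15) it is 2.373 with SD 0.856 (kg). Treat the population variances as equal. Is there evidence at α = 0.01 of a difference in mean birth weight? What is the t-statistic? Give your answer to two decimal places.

1.45

Let group 1 = protocol A, group 2 = protocol B. H0: μ_1 = μ_2; H1: μ_1 ≠ μ_2 (two-sample pooled-variance t-test, two-sided).
s_p² = [(10−1)·0.6371² + (15−1)·0.856²]/(10+15−2) = 0.604842
t = (2.834 − 2.373)/√[0.604842·(1/10 + 1/15)] = 1.45
df = n₁ + n₂ − 2 = 23
Two-sided p-value ≈ 0.1600
Since p ≈ 0.1600 > α = 0.01, fail to reject H0; the data do not provide sufficient evidence against H0.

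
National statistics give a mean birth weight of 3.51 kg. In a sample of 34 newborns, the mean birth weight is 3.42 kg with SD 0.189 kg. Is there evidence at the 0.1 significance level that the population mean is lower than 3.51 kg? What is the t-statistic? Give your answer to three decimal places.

-2.777

H0: μ = 3.51; H1: μ < 3.51 (one-sample t-test, left-tailed).
t = (x̄ − μ₀)/(s/√n) = (3.42 − 3.51)/(0.189/√34) = -2.777
df = n − 1 = 33
p-value = P(T ≤ -2.777) ≈ 0.004
Since p ≈ 0.004 < α = 0.1, reject H0; the evidence is statistically significant.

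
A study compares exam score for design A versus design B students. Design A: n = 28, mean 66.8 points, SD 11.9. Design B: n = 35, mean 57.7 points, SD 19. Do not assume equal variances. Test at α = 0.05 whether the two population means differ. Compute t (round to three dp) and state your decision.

t = 2.321; reject H0

Let group 1 = design A, group 2 = design B. H0: μ_1 = μ_2; H1: μ_1 ≠ μ_2 (Welch's two-sample t-test, two-sided).
t = (x̄_1 − x̄_2)/√(s_1²/n_1 + s_2²/n_2) = (66.8 − 57.7)/√(11.9²/28 + 19²/35) = 2.321
Welch–Satterthwaite df ≈ 57.97
Two-sided p-value ≈ 0.0238
Since p ≈ 0.0238 < α = 0.05, reject H0; the data support H1.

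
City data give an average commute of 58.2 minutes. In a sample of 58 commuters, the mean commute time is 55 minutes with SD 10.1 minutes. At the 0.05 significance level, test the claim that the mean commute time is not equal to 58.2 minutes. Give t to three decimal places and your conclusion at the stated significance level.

t = -2.413; reject H0

H0: μ = 58.2; H1: μ ≠ 58.2 (one-sample t-test, two-sided).
t = (x̄ − μ₀)/(s/√n) = (55 − 58.2)/(10.1/√58) = -2.413
df = n − 1 = 57
Two-sided p-value ≈ 0.019
Since p ≈ 0.019 < α = 0.05, reject H0; the evidence is statistically significant.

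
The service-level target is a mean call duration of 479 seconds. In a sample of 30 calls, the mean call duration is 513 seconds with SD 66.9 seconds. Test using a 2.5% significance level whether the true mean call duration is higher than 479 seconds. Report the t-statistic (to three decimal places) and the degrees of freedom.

H0: μ = 479; H1: μ > 479 (one-sample t-test, right-tailed).
t = (x̄ − μ₀)/(s/√n) = (513 − 479)/(66.9/√30) = 2.784
df = n − 1 = 29
p-value = P(T ≥ 2.784) ≈ 0.0047
Since p ≈ 0.0047 < α = 0.025, reject H0; the data support H1.

t = 2.784, df = 29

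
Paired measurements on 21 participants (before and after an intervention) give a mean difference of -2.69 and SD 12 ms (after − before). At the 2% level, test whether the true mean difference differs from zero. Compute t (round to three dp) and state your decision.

t = -1.027; fail to reject H0

H0: μ_d = 0; H1: μ_d ≠ 0 (paired t-test on the differences, two-sided).
t = d̄/(s_d/√n) = -2.69/(12/√21) = -1.027
df = n − 1 = 20
Two-sided p-value ≈ 0.317
Since p ≈ 0.317 > α = 0.02, fail to reject H0; the evidence is not statistically significant.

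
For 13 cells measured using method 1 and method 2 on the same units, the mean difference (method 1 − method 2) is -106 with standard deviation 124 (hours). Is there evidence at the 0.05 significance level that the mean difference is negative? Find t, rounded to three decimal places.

H0: μ_d = 0; H1: μ_d < 0 (paired t-test on the differences, left-tailed).
t = d̄/(s_d/√n) = -106/(124/√13) = -3.082
df = n − 1 = 12
p-value = P(T ≤ -3.082) ≈ 0.005
Since p ≈ 0.005 < α = 0.05, reject H0; the data support H1.

-3.082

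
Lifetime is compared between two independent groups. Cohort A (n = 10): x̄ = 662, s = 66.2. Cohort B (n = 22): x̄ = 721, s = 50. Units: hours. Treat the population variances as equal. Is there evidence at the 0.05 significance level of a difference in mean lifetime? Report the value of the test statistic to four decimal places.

-2.7944

Let group 1 = cohort A, group 2 = cohort B. H0: μ_1 = μ_2; H1: μ_1 ≠ μ_2 (two-sample pooled-variance t-test, two-sided).
s_p² = [(10−1)·66.2² + (22−1)·50²]/(10+22−2) = 3064.73
t = (662 − 721)/√[3064.73·(1/10 + 1/22)] = -2.7944
df = n₁ + n₂ − 2 = 30
Two-sided p-value ≈ 0.009
Since p ≈ 0.009 < α = 0.05, reject H0; the data support H1.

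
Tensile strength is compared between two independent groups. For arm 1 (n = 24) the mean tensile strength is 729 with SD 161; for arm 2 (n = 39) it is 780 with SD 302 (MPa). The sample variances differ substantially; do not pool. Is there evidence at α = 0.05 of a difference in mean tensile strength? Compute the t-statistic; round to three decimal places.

-0.872

Let group 1 = arm 1, group 2 = arm 2. H0: μ_1 = μ_2; H1: μ_1 ≠ μ_2 (Welch's two-sample t-test, two-sided).
t = (x̄_1 − x̄_2)/√(s_1²/n_1 + s_2²/n_2) = (729 − 780)/√(161²/24 + 302²/39) = -0.872
Welch–Satterthwaite df ≈ 60.05
Two-sided p-value ≈ 0.3865
Since p ≈ 0.3865 > α = 0.05, fail to reject H0; the evidence is not statistically significant.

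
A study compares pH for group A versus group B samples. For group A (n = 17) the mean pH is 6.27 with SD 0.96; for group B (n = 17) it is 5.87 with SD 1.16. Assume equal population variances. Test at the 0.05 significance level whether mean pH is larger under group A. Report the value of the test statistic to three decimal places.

1.095

Let group 1 = group A, group 2 = group B. H0: μ_1 = μ_2; H1: μ_1 > μ_2 (two-sample pooled-variance t-test, right-tailed).
s_p² = [(17−1)·0.96² + (17−1)·1.16²]/(17+17−2) = 1.1336
t = (6.27 − 5.87)/√[1.1336·(1/17 + 1/17)] = 1.095
df = n₁ + n₂ − 2 = 32
p-value = P(T ≥ 1.095) ≈ 0.141
Since p ≈ 0.141 > α = 0.05, fail to reject H0; the evidence is not statistically significant.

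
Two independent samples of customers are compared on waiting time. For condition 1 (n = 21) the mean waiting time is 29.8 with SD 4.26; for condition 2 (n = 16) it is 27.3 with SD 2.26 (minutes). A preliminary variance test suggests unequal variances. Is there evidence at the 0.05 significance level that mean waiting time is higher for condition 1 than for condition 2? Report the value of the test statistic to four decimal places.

Let group 1 = condition 1, group 2 = condition 2. H0: μ_1 = μ_2; H1: μ_1 > μ_2 (Welch's two-sample t-test, right-tailed).
t = (x̄_1 − x̄_2)/√(s_1²/n_1 + s_2²/n_2) = (29.8 − 27.3)/√(4.26²/21 + 2.26²/16) = 2.2981
Welch–Satterthwaite df ≈ 31.73
p-value = P(T ≥ 2.2981) ≈ 0.0141
Since p ≈ 0.0141 < α = 0.05, reject H0; the data support H1.

2.2981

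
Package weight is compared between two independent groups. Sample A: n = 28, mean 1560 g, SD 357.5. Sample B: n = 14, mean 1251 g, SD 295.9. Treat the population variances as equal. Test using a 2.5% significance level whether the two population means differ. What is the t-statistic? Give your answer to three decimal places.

Let group 1 = sample A, group 2 = sample B. H0: μ_1 = μ_2; H1: μ_1 ≠ μ_2 (two-sample pooled-variance t-test, two-sided).
s_p² = [(28−1)·357.5² + (14−1)·295.9²]/(28+14−2) = 114725
t = (1560 − 1251)/√[114725·(1/28 + 1/14)] = 2.787
df = n₁ + n₂ − 2 = 40
Two-sided p-value ≈ 0.008
Since p ≈ 0.008 < α = 0.025, reject H0; the evidence is statistically significant.

2.787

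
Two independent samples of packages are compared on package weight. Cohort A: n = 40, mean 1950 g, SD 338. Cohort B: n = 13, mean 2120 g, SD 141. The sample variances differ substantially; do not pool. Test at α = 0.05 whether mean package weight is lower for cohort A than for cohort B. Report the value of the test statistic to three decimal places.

-2.567

Let group 1 = cohort A, group 2 = cohort B. H0: μ_1 = μ_2; H1: μ_1 < μ_2 (Welch's two-sample t-test, left-tailed).
t = (x̄_1 − x̄_2)/√(s_1²/n_1 + s_2²/n_2) = (1950 − 2120)/√(338²/40 + 141²/13) = -2.567
Welch–Satterthwaite df ≈ 47.60
p-value = P(T ≤ -2.567) ≈ 0.007
Since p ≈ 0.007 < α = 0.05, reject H0; the evidence is statistically significant.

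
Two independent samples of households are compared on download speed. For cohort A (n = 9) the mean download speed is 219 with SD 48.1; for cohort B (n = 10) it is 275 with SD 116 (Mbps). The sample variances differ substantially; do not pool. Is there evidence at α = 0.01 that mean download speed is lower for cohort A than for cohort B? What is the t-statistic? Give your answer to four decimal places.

-1.3988

Let group 1 = cohort A, group 2 = cohort B. H0: μ_1 = μ_2; H1: μ_1 < μ_2 (Welch's two-sample t-test, left-tailed).
t = (x̄_1 − x̄_2)/√(s_1²/n_1 + s_2²/n_2) = (219 − 275)/√(48.1²/9 + 116²/10) = -1.3988
Welch–Satterthwaite df ≈ 12.26
p-value = P(T ≤ -1.3988) ≈ 0.0933
Since p ≈ 0.0933 > α = 0.01, fail to reject H0; the data do not provide sufficient evidence against H0.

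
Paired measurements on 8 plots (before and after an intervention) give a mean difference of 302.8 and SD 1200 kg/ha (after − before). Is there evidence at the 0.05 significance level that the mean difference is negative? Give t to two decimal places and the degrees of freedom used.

t = 0.71, df = 7

H0: μ_d = 0; H1: μ_d < 0 (paired t-test on the differences, left-tailed).
t = d̄/(s_d/√n) = 302.8/(1200/√8) = 0.71
df = n − 1 = 7
p-value = P(T ≤ 0.71) ≈ 0.751
Since p ≈ 0.751 > α = 0.05, fail to reject H0; the evidence is not statistically significant.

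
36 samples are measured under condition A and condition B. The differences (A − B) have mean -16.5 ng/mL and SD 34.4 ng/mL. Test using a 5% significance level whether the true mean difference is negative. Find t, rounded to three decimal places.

-2.878

H0: μ_d = 0; H1: μ_d < 0 (paired t-test on the differences, left-tailed).
t = d̄/(s_d/√n) = -16.5/(34.4/√36) = -2.878
df = n − 1 = 35
p-value = P(T ≤ -2.878) ≈ 0.003
Since p ≈ 0.003 < α = 0.05, reject H0; the data support H1.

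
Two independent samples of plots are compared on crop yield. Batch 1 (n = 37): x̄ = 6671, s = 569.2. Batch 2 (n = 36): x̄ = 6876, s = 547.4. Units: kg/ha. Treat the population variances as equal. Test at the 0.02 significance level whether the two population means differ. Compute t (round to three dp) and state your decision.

t = -1.568; fail to reject H0

Let group 1 = batch 1, group 2 = batch 2. H0: μ_1 = μ_2; H1: μ_1 ≠ μ_2 (two-sample pooled-variance t-test, two-sided).
s_p² = [(37−1)·569.2² + (36−1)·547.4²]/(37+36−2) = 311989
t = (6671 − 6876)/√[311989·(1/37 + 1/36)] = -1.568
df = n₁ + n₂ − 2 = 71
Two-sided p-value ≈ 0.1214
Since p ≈ 0.1214 > α = 0.02, fail to reject H0; the evidence is not statistically significant.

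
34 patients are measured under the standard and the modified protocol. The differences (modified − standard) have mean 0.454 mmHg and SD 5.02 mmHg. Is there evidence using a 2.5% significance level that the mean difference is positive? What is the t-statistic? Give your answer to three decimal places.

0.527

H0: μ_d = 0; H1: μ_d > 0 (paired t-test on the differences, right-tailed).
t = d̄/(s_d/√n) = 0.454/(5.02/√34) = 0.527
df = n − 1 = 33
p-value = P(T ≥ 0.527) ≈ 0.3007
Since p ≈ 0.3007 > α = 0.025, fail to reject H0; the evidence is not statistically significant.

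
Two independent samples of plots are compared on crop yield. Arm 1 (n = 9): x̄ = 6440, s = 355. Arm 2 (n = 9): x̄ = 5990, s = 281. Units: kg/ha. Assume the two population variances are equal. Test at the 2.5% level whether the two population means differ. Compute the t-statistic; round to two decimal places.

Let group 1 = arm 1, group 2 = arm 2. H0: μ_1 = μ_2; H1: μ_1 ≠ μ_2 (two-sample pooled-variance t-test, two-sided).
s_p² = [(9−1)·355² + (9−1)·281²]/(9+9−2) = 102493
t = (6440 − 5990)/√[102493·(1/9 + 1/9)] = 2.98
df = n₁ + n₂ − 2 = 16
Two-sided p-value ≈ 0.0088
Since p ≈ 0.0088 < α = 0.025, reject H0; the data support H1.

2.98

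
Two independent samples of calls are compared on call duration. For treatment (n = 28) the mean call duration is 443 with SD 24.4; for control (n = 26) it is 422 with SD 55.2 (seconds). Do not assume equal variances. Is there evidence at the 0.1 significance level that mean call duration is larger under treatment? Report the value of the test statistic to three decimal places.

1.785

Let group 1 = treatment, group 2 = control. H0: μ_1 = μ_2; H1: μ_1 > μ_2 (Welch's two-sample t-test, right-tailed).
t = (x̄_1 − x̄_2)/√(s_1²/n_1 + s_2²/n_2) = (443 − 422)/√(24.4²/28 + 55.2²/26) = 1.785
Welch–Satterthwaite df ≈ 33.86
p-value = P(T ≥ 1.785) ≈ 0.042
Since p ≈ 0.042 < α = 0.1, reject H0; the data support H1.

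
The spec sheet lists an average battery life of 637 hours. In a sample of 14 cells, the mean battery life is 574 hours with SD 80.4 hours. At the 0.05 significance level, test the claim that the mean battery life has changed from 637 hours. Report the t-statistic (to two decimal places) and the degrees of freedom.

t = -2.93, df = 13

H0: μ = 637; H1: μ ≠ 637 (one-sample t-test, two-sided).
t = (x̄ − μ₀)/(s/√n) = (574 − 637)/(80.4/√14) = -2.93
df = n − 1 = 13
Two-sided p-value ≈ 0.0117
Since p ≈ 0.0117 < α = 0.05, reject H0; the evidence is statistically significant.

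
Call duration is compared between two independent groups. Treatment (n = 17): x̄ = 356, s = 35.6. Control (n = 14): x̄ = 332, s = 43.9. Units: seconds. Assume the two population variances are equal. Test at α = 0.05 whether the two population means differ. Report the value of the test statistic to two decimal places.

Let group 1 = treatment, group 2 = control. H0: μ_1 = μ_2; H1: μ_1 ≠ μ_2 (two-sample pooled-variance t-test, two-sided).
s_p² = [(17−1)·35.6² + (14−1)·43.9²]/(17+14−2) = 1563.15
t = (356 − 332)/√[1563.15·(1/17 + 1/14)] = 1.68
df = n₁ + n₂ − 2 = 29
Two-sided p-value ≈ 0.1033
Since p ≈ 0.1033 > α = 0.05, fail to reject H0; the evidence is not statistically significant.

1.68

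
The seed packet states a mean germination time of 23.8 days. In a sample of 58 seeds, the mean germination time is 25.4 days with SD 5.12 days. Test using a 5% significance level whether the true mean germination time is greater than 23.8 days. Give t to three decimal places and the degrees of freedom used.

H0: μ = 23.8; H1: μ > 23.8 (one-sample t-test, right-tailed).
t = (x̄ − μ₀)/(s/√n) = (25.4 − 23.8)/(5.12/√58) = 2.380
df = n − 1 = 57
p-value = P(T ≥ 2.380) ≈ 0.0103
Since p ≈ 0.0103 < α = 0.05, reject H0; the evidence is statistically significant.

t = 2.380, df = 57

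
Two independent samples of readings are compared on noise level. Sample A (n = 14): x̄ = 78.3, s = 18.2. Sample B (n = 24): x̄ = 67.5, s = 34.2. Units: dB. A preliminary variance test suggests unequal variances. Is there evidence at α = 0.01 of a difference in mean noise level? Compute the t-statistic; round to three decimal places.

Let group 1 = sample A, group 2 = sample B. H0: μ_1 = μ_2; H1: μ_1 ≠ μ_2 (Welch's two-sample t-test, two-sided).
t = (x̄_1 − x̄_2)/√(s_1²/n_1 + s_2²/n_2) = (78.3 − 67.5)/√(18.2²/14 + 34.2²/24) = 1.269
Welch–Satterthwaite df ≈ 35.82
Two-sided p-value ≈ 0.213
Since p ≈ 0.213 > α = 0.01, fail to reject H0; the evidence is not statistically significant.

1.269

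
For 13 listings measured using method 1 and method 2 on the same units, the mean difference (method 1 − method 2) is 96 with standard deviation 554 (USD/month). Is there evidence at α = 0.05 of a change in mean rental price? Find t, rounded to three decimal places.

H0: μ_d = 0; H1: μ_d ≠ 0 (paired t-test on the differences, two-sided).
t = d̄/(s_d/√n) = 96/(554/√13) = 0.625
df = n − 1 = 12
Two-sided p-value ≈ 0.544
Since p ≈ 0.544 > α = 0.05, fail to reject H0; the evidence is not statistically significant.

0.625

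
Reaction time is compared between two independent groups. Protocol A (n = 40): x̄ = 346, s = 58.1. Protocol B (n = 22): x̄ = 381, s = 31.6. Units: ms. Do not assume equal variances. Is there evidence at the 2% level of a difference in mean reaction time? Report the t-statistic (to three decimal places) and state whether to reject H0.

Let group 1 = protocol A, group 2 = protocol B. H0: μ_1 = μ_2; H1: μ_1 ≠ μ_2 (Welch's two-sample t-test, two-sided).
t = (x̄_1 − x̄_2)/√(s_1²/n_1 + s_2²/n_2) = (346 − 381)/√(58.1²/40 + 31.6²/22) = -3.072
Welch–Satterthwaite df ≈ 60.00
Two-sided p-value ≈ 0.0032
Since p ≈ 0.0032 < α = 0.02, reject H0; the data support H1.

t = -3.072; reject H0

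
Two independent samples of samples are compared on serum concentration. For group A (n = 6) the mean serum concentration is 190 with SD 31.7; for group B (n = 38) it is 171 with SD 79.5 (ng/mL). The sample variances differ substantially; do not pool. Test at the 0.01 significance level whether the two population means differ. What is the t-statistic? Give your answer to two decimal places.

Let group 1 = group A, group 2 = group B. H0: μ_1 = μ_2; H1: μ_1 ≠ μ_2 (Welch's two-sample t-test, two-sided).
t = (x̄_1 − x̄_2)/√(s_1²/n_1 + s_2²/n_2) = (190 − 171)/√(31.7²/6 + 79.5²/38) = 1.04
Welch–Satterthwaite df ≈ 17.53
Two-sided p-value ≈ 0.3125
Since p ≈ 0.3125 > α = 0.01, fail to reject H0; the evidence is not statistically significant.

1.04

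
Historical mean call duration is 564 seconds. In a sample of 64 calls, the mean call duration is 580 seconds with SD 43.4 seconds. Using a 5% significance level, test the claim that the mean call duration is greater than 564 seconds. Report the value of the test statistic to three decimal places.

H0: μ = 564; H1: μ > 564 (one-sample t-test, right-tailed).
t = (x̄ − μ₀)/(s/√n) = (580 − 564)/(43.4/√64) = 2.949
df = n − 1 = 63
p-value = P(T ≥ 2.949) ≈ 0.002
Since p ≈ 0.002 < α = 0.05, reject H0; the evidence is statistically significant.

2.949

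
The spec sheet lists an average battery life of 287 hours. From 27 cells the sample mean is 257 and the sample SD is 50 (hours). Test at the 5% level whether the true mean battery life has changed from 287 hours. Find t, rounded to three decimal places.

-3.118

H0: μ = 287; H1: μ ≠ 287 (one-sample t-test, two-sided).
t = (x̄ − μ₀)/(s/√n) = (257 − 287)/(50/√27) = -3.118
df = n − 1 = 26
Two-sided p-value ≈ 0.004
Since p ≈ 0.004 < α = 0.05, reject H0; the data support H1.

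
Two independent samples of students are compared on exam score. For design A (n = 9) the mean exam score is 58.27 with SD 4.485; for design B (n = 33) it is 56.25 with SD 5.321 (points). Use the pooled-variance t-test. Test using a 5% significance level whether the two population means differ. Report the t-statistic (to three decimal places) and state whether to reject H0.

t = 1.040; fail to reject H0

Let group 1 = design A, group 2 = design B. H0: μ_1 = μ_2; H1: μ_1 ≠ μ_2 (two-sample pooled-variance t-test, two-sided).
s_p² = [(9−1)·4.485² + (33−1)·5.321²]/(9+33−2) = 26.6735
t = (58.27 − 56.25)/√[26.6735·(1/9 + 1/33)] = 1.040
df = n₁ + n₂ − 2 = 40
Two-sided p-value ≈ 0.305
Since p ≈ 0.305 > α = 0.05, fail to reject H0; the evidence is not statistically significant.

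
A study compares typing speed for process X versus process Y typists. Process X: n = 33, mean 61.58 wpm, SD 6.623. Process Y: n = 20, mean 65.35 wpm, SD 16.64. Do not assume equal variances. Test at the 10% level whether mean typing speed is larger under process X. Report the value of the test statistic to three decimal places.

-0.968

Let group 1 = process X, group 2 = process Y. H0: μ_1 = μ_2; H1: μ_1 > μ_2 (Welch's two-sample t-test, right-tailed).
t = (x̄_1 − x̄_2)/√(s_1²/n_1 + s_2²/n_2) = (61.58 − 65.35)/√(6.623²/33 + 16.64²/20) = -0.968
Welch–Satterthwaite df ≈ 22.70
p-value = P(T ≥ -0.968) ≈ 0.8283
Since p ≈ 0.8283 > α = 0.1, fail to reject H0; the data do not provide sufficient evidence against H0.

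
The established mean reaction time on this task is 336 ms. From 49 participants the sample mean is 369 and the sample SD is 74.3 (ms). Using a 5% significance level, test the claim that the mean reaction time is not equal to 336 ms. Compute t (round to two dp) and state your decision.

H0: μ = 336; H1: μ ≠ 336 (one-sample t-test, two-sided).
t = (x̄ − μ₀)/(s/√n) = (369 − 336)/(74.3/√49) = 3.11
df = n − 1 = 48
Two-sided p-value ≈ 0.003
Since p ≈ 0.003 < α = 0.05, reject H0; the data support H1.

t = 3.11; reject H0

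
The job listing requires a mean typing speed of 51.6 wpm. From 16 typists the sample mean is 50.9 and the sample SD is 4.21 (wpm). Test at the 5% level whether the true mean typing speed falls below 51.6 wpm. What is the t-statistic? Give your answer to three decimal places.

-0.665

H0: μ = 51.6; H1: μ < 51.6 (one-sample t-test, left-tailed).
t = (x̄ − μ₀)/(s/√n) = (50.9 − 51.6)/(4.21/√16) = -0.665
df = n − 1 = 15
p-value = P(T ≤ -0.665) ≈ 0.258
Since p ≈ 0.258 > α = 0.05, fail to reject H0; the evidence is not statistically significant.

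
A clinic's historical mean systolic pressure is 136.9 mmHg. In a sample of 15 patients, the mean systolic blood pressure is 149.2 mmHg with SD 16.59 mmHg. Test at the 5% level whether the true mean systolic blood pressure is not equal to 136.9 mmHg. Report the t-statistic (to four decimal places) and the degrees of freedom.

H0: μ = 136.9; H1: μ ≠ 136.9 (one-sample t-test, two-sided).
t = (x̄ − μ₀)/(s/√n) = (149.2 − 136.9)/(16.59/√15) = 2.8715
df = n − 1 = 14
Two-sided p-value ≈ 0.012
Since p ≈ 0.012 < α = 0.05, reject H0; the evidence is statistically significant.

t = 2.8715, df = 14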